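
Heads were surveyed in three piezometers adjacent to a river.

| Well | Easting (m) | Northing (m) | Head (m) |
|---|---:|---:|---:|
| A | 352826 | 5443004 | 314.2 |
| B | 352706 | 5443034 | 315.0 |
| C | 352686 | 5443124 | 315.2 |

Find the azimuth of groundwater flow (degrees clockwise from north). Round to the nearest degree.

Three-point gradient (reference A): Δ to B = (-120, 30, +0.8), Δ to C = (-140, 120, +1.0).
∂h/∂x = -0.006471, ∂h/∂y = +0.0007843 (det = -10200).
Flow direction (−∇h) has components (+0.006471 E, -0.0007843 N).
Azimuth = atan2(E, N) = atan2(+0.006471, -0.0007843) = 96.9° ≈ 097°.

097°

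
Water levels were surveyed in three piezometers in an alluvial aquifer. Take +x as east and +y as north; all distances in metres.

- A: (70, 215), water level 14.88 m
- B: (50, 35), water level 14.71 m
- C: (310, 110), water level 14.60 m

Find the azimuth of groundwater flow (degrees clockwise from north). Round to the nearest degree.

Three-point gradient (reference A): Δ to B = (-20, -180, -0.17), Δ to C = (240, -105, -0.28).
∂h/∂x = -0.0007185, ∂h/∂y = +0.001024 (det = 45300).
Flow direction (−∇h) has components (+0.0007185 E, -0.001024 N).
Azimuth = atan2(E, N) = atan2(+0.0007185, -0.001024) = 145.0° ≈ 145°.

145°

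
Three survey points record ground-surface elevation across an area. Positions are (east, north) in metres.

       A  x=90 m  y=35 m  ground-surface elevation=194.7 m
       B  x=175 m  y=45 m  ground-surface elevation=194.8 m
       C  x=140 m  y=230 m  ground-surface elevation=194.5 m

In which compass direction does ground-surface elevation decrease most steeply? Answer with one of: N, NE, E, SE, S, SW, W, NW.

NW

Differences from A: to B (Δx, Δy, Δh) = (85, 10, +0.1); to C = (50, 195, -0.2).
Solve a·Δx + b·Δy = Δz: det = 85·195 − 50·10 = 16075.
∂z/∂x = [(+0.1)·195 − (-0.2)·10] / 16075 = +0.001337
∂z/∂y = [85·(-0.2) − 50·(+0.1)] / 16075 = -0.001369
Steepest decrease is along −∇f = (-0.001337 E, +0.001369 N) → northwest.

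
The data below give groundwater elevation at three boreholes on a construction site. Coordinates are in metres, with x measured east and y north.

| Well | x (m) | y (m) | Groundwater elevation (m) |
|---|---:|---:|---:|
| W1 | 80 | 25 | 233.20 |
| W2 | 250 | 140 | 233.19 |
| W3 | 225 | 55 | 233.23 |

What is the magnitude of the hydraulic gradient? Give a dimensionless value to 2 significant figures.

Differences from W1: to W2 (Δx, Δy, Δh) = (170, 115, -0.01); to W3 = (145, 30, +0.03).
Solve a·Δx + b·Δy = Δh: det = 170·30 − 145·115 = -11575.
∂h/∂x = [(-0.01)·30 − (+0.03)·115] / -11575 = +0.0003240
∂h/∂y = [170·(+0.03) − 145·(-0.01)] / -11575 = -0.0005659
|∇h| = √(0.0003240² + -0.0005659²) = 0.0006521

0.00065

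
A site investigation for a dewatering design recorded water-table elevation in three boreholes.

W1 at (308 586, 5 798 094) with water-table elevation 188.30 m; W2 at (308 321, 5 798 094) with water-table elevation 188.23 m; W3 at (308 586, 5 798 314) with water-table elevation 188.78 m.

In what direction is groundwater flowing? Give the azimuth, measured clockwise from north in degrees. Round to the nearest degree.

∂h/∂x = (188.23 − 188.30) / (308321 − 308586) = +0.0002642
∂h/∂y = (188.78 − 188.30) / (5798314 − 5798094) = +0.002182
Flow direction (−∇h) has components (-0.0002642 E, -0.002182 N).
Azimuth = atan2(E, N) = atan2(-0.0002642, -0.002182) = 186.9° ≈ 187°.

187°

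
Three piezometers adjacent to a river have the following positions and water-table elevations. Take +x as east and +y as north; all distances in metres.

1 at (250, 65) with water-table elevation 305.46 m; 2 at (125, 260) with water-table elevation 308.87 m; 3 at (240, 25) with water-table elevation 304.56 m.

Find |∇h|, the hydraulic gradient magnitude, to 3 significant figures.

0.0218

Taking 1 as reference: 2−1 = (-125, 195, +3.41); 3−1 = (-10, -40, -0.90).
Solve a·Δx + b·Δy = Δh: det = (-125)·(-40) − (-10)·195 = 6950.
∂h/∂x = [(+3.41)·(-40) − (-0.90)·195] / 6950 = +0.005626
∂h/∂y = [(-125)·(-0.90) − (-10)·(+3.41)] / 6950 = +0.02109
|∇h| = √(0.005626² + 0.02109²) = 0.02183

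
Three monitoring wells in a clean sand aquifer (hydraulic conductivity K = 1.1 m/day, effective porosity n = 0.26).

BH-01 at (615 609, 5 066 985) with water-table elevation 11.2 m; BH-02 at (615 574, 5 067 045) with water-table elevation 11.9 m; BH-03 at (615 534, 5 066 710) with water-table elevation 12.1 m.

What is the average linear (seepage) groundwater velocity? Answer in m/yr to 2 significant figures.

Taking BH-01 as reference: BH-02−BH-01 = (-35, 60, +0.7); BH-03−BH-01 = (-75, -275, +0.9).
Solve a·Δx + b·Δy = Δh: det = (-35)·(-275) − (-75)·60 = 14125.
∂h/∂x = [(+0.7)·(-275) − (+0.9)·60] / 14125 = -0.01745
∂h/∂y = [(-35)·(+0.9) − (-75)·(+0.7)] / 14125 = +0.001487
|∇h| = √(-0.01745² + 0.001487²) = 0.01751
Seepage velocity v = K·i/n = 1.1 × 0.01751 / 0.26 = 0.07408 m/day = 27.06 m/yr.

27 m/yr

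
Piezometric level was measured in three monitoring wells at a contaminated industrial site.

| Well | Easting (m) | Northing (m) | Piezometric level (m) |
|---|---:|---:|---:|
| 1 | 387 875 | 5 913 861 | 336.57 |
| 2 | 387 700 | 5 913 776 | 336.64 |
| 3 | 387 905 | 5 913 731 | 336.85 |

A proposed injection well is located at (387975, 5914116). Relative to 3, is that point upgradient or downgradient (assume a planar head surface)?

Differences from 1: to 2 (Δx, Δy, Δh) = (-175, -85, +0.07); to 3 = (30, -130, +0.28).
Determinant of the coordinate differences = (-175)·(-130) − 30·(-85) = 25300.
∂h/∂x = [(+0.07)·(-130) − (+0.28)·(-85)] / 25300 = +0.0005810
∂h/∂y = [(-175)·(+0.28) − 30·(+0.07)] / 25300 = -0.002020
Head at (387975, 5914116) = 336.57 + (+0.0005810)·(100) + (-0.002020)·(255) = 336.11 m.
That is lower than the 336.85 m at 3, so the point is downgradient.

downgradient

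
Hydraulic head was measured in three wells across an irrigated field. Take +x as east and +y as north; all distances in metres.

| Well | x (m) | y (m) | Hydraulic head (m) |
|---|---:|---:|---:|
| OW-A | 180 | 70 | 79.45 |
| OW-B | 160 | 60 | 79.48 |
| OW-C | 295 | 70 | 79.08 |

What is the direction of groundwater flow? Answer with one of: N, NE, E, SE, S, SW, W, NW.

With h = a·x + b·y + c and OW-A as origin, the differences give:
  (-20)·a + (-10)·b = +0.03
  115·a + 0·b = -0.37
Eliminate b (×0 and ×(-10), subtract): 1150·a = -3.700 → a = ∂h/∂x = -0.003217
Back-substitute: b = ∂h/∂y = +0.003435.
Flow = −∇h = (+0.003217 east, -0.003435 north), which points southeast.

SE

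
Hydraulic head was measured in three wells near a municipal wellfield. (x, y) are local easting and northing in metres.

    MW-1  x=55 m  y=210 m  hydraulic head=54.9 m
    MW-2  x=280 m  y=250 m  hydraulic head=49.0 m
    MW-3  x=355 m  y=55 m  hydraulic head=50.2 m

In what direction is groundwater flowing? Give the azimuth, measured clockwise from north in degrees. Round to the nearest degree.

057°

Taking MW-1 as reference: MW-2−MW-1 = (225, 40, -5.9); MW-3−MW-1 = (300, -155, -4.7).
Determinant of the coordinate differences = 225·(-155) − 300·40 = -46875.
∂h/∂x = [(-5.9)·(-155) − (-4.7)·40] / -46875 = -0.02352
∂h/∂y = [225·(-4.7) − 300·(-5.9)] / -46875 = -0.01520
Flow direction (−∇h) has components (+0.02352 E, +0.01520 N).
Azimuth = atan2(E, N) = atan2(+0.02352, +0.01520) = 57.1° ≈ 057°.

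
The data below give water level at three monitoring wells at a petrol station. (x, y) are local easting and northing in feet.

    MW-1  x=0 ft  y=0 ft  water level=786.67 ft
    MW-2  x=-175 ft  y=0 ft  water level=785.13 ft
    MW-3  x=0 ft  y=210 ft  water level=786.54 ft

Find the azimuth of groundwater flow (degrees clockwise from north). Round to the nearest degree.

274°

∂h/∂x = (785.13 − 786.67) / (-175 − 0) = +0.008800
∂h/∂y = (786.54 − 786.67) / (210 − 0) = -0.0006190
Flow direction (−∇h) has components (-0.008800 E, +0.0006190 N).
Azimuth = atan2(E, N) = atan2(-0.008800, +0.0006190) = 274.0° ≈ 274°.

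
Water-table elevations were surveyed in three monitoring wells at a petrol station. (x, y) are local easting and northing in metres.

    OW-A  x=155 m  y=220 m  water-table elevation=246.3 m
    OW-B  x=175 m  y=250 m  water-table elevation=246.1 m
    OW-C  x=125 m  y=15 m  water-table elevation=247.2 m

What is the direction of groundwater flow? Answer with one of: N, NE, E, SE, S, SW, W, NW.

NE

Taking OW-A as reference: OW-B−OW-A = (20, 30, -0.2); OW-C−OW-A = (-30, -205, +0.9).
Determinant of the coordinate differences = 20·(-205) − (-30)·30 = -3200.
∂h/∂x = [(-0.2)·(-205) − (+0.9)·30] / -3200 = -0.004375
∂h/∂y = [20·(+0.9) − (-30)·(-0.2)] / -3200 = -0.003750
Flow = −∇h = (+0.004375 east, +0.003750 north), which points northeast.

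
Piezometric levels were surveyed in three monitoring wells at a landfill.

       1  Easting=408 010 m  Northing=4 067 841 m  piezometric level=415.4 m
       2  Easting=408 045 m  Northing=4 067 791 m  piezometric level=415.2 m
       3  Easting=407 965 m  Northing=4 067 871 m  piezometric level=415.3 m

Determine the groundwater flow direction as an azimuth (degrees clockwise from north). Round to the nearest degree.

Taking 1 as reference: 2−1 = (35, -50, -0.2); 3−1 = (-45, 30, -0.1).
Solve a·Δx + b·Δy = Δh: det = 35·30 − (-45)·(-50) = -1200.
∂h/∂x = [(-0.2)·30 − (-0.1)·(-50)] / -1200 = +0.009167
∂h/∂y = [35·(-0.1) − (-45)·(-0.2)] / -1200 = +0.01042
Flow direction (−∇h) has components (-0.009167 E, -0.01042 N).
Azimuth = atan2(E, N) = atan2(-0.009167, -0.01042) = 221.3° ≈ 221°.

221°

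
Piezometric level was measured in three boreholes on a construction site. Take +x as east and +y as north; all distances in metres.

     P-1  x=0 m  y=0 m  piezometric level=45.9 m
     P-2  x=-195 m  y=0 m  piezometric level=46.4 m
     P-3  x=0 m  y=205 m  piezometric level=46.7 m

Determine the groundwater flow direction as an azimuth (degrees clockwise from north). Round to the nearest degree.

∂h/∂x = (46.4 − 45.9) / (-195 − 0) = -0.002564
∂h/∂y = (46.7 − 45.9) / (205 − 0) = +0.003902
Flow direction (−∇h) has components (+0.002564 E, -0.003902 N).
Azimuth = atan2(E, N) = atan2(+0.002564, -0.003902) = 146.7° ≈ 147°.

147°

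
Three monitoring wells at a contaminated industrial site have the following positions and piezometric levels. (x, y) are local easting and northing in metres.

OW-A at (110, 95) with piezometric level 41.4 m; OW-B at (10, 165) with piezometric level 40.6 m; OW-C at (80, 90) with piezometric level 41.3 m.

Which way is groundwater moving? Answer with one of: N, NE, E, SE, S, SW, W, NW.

NW

With h = a·x + b·y + c and OW-A as origin, the differences give:
  (-100)·a + 70·b = -0.8
  (-30)·a + (-5)·b = -0.1
Eliminate b (×(-5) and ×70, subtract): 2600·a = 11.00 → a = ∂h/∂x = +0.004231
Back-substitute: b = ∂h/∂y = -0.005385.
Flow = −∇h = (-0.004231 east, +0.005385 north), which points northwest.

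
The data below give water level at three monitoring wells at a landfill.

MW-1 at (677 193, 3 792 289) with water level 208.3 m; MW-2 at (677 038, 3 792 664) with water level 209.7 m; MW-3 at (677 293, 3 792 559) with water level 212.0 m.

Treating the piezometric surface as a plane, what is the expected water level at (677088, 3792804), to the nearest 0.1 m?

211.6 m

With h = a·x + b·y + c and MW-1 as origin, the differences give:
  (-155)·a + 375·b = +1.4
  100·a + 270·b = +3.7
Eliminate b (×270 and ×375, subtract): -79350·a = -1009.50 → a = ∂h/∂x = +0.01272
Back-substitute: b = ∂h/∂y = +0.008992.
h(677088, 3792804) = 208.3 + (+0.01272)·(-105) + (+0.008992)·(515) = 208.3 -1.336 +4.631 = 211.595 m.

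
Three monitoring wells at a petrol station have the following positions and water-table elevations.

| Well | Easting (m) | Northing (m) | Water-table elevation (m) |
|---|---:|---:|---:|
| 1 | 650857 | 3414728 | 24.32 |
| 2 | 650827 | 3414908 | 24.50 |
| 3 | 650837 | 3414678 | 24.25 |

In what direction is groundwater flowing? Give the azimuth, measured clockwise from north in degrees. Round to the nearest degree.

With h = a·x + b·y + c and 1 as origin, the differences give:
  (-30)·a + 180·b = +0.18
  (-20)·a + (-50)·b = -0.07
Eliminate b (×(-50) and ×180, subtract): 5100·a = 3.600 → a = ∂h/∂x = +0.0007059
Back-substitute: b = ∂h/∂y = +0.001118.
Flow direction (−∇h) has components (-0.0007059 E, -0.001118 N).
Azimuth = atan2(E, N) = atan2(-0.0007059, -0.001118) = 212.3° ≈ 212°.

212°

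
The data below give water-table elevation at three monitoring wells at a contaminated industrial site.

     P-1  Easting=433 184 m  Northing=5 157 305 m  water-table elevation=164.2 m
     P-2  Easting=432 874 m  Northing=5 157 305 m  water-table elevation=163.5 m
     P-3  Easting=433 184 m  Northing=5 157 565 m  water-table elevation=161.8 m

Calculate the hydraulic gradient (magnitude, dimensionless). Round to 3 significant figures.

0.00950

∂h/∂x = (163.5 − 164.2) / (432874 − 433184) = +0.002258
∂h/∂y = (161.8 − 164.2) / (5157565 − 5157305) = -0.009231
|∇h| = √(0.002258² + -0.009231²) = 0.009503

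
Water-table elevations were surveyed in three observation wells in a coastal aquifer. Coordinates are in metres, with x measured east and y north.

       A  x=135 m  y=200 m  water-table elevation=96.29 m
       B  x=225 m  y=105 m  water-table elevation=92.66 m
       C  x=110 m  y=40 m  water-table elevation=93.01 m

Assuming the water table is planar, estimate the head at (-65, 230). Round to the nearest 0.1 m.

100.2 m

Three-point gradient (reference A): Δ to B = (90, -95, -3.63), Δ to C = (-25, -160, -3.28).
∂h/∂x = -0.01605, ∂h/∂y = +0.02301 (det = -16775).
h(-65, 230) = 96.29 + (-0.01605)·(-200) + (+0.02301)·(30) = 96.29 +3.210 +0.690 = 100.190 m.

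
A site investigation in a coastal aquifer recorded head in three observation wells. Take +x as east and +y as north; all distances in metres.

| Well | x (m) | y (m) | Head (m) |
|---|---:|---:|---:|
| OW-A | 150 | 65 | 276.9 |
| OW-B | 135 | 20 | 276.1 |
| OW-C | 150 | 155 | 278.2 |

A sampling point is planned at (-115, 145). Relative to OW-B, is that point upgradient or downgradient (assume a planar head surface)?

downgradient

Three-point gradient (reference OW-A): Δ to OW-B = (-15, -45, -0.8), Δ to OW-C = (0, 90, +1.3).
∂h/∂x = +0.010000, ∂h/∂y = +0.01444 (det = -1350).
Head at (-115, 145) = 276.9 + (+0.010000)·(-265) + (+0.01444)·(80) = 275.41 m.
That is lower than the 276.1 m at OW-B, so the point is downgradient.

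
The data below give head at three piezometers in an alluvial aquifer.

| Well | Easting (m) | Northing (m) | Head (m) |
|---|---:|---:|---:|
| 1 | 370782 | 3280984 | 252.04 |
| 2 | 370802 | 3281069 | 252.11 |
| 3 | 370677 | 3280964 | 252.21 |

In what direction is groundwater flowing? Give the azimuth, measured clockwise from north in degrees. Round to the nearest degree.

Taking 1 as reference: 2−1 = (20, 85, +0.07); 3−1 = (-105, -20, +0.17).
Solve a·Δx + b·Δy = Δh: det = 20·(-20) − (-105)·85 = 8525.
∂h/∂x = [(+0.07)·(-20) − (+0.17)·85] / 8525 = -0.001859
∂h/∂y = [20·(+0.17) − (-105)·(+0.07)] / 8525 = +0.001261
Flow direction (−∇h) has components (+0.001859 E, -0.001261 N).
Azimuth = atan2(E, N) = atan2(+0.001859, -0.001261) = 124.1° ≈ 124°.

124°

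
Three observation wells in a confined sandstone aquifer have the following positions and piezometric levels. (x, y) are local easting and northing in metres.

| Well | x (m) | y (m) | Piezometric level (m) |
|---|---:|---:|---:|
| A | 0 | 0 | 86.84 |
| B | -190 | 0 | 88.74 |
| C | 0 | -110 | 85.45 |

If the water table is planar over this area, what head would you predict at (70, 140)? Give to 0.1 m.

87.9 m

∂h/∂x = (88.74 − 86.84) / (-190 − 0) = -0.010000
∂h/∂y = (85.45 − 86.84) / (-110 − 0) = +0.01264
h(70, 140) = 86.84 + (-0.010000)·(70) + (+0.01264)·(140) = 86.84 -0.700 +1.769 = 87.909 m.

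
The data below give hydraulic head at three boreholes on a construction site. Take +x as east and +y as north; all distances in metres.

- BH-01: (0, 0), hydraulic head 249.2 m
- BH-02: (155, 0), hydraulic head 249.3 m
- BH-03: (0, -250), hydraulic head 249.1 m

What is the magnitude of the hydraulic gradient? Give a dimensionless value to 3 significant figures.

0.000759

∂h/∂x = (249.3 − 249.2) / (155 − 0) = +0.0006452
∂h/∂y = (249.1 − 249.2) / (-250 − 0) = +0.0004000
|∇h| = √(0.0006452² + 0.0004000²) = 0.0007591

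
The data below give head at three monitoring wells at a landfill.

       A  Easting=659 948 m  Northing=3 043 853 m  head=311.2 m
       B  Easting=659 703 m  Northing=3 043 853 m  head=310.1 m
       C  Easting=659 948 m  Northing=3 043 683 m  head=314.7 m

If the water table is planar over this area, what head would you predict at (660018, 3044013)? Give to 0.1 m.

∂h/∂x = (310.1 − 311.2) / (659703 − 659948) = +0.004490
∂h/∂y = (314.7 − 311.2) / (3043683 − 3043853) = -0.02059
h(660018, 3044013) = 311.2 + (+0.004490)·(70) + (-0.02059)·(160) = 311.2 +0.314 -3.294 = 308.220 m.

308.2 m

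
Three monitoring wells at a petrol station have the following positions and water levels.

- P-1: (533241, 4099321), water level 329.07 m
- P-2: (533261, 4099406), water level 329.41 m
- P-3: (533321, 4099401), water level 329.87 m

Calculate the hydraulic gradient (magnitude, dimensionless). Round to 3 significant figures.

0.00814

Taking P-1 as reference: P-2−P-1 = (20, 85, +0.34); P-3−P-1 = (80, 80, +0.80).
Determinant of the coordinate differences = 20·80 − 80·85 = -5200.
∂h/∂x = [(+0.34)·80 − (+0.80)·85] / -5200 = +0.007846
∂h/∂y = [20·(+0.80) − 80·(+0.34)] / -5200 = +0.002154
|∇h| = √(0.007846² + 0.002154²) = 0.008136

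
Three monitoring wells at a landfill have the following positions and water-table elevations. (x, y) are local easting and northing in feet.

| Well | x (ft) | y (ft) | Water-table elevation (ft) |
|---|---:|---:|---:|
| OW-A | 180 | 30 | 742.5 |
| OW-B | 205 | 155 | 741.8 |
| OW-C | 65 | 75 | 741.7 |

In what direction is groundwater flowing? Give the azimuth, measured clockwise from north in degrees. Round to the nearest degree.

326°

With h = a·x + b·y + c and OW-A as origin, the differences give:
  25·a + 125·b = -0.7
  (-115)·a + 45·b = -0.8
Eliminate b (×45 and ×125, subtract): 15500·a = 68.50 → a = ∂h/∂x = +0.004419
Back-substitute: b = ∂h/∂y = -0.006484.
Flow direction (−∇h) has components (-0.004419 E, +0.006484 N).
Azimuth = atan2(E, N) = atan2(-0.004419, +0.006484) = 325.7° ≈ 326°.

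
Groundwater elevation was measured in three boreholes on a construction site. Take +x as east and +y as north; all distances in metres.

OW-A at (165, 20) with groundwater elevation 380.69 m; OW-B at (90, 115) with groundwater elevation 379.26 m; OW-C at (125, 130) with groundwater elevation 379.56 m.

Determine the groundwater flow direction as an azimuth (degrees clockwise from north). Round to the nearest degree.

Differences from OW-A: to OW-B (Δx, Δy, Δh) = (-75, 95, -1.43); to OW-C = (-40, 110, -1.13).
Solve a·Δx + b·Δy = Δh: det = (-75)·110 − (-40)·95 = -4450.
∂h/∂x = [(-1.43)·110 − (-1.13)·95] / -4450 = +0.01122
∂h/∂y = [(-75)·(-1.13) − (-40)·(-1.43)] / -4450 = -0.006191
Flow direction (−∇h) has components (-0.01122 E, +0.006191 N).
Azimuth = atan2(E, N) = atan2(-0.01122, +0.006191) = 298.9° ≈ 299°.

299°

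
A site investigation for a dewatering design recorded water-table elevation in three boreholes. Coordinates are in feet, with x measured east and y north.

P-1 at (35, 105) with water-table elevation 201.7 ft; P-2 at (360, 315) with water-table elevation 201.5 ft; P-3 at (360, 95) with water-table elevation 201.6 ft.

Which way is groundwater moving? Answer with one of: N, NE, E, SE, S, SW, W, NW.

Differences from P-1: to P-2 (Δx, Δy, Δh) = (325, 210, -0.2); to P-3 = (325, -10, -0.1).
Determinant of the coordinate differences = 325·(-10) − 325·210 = -71500.
∂h/∂x = [(-0.2)·(-10) − (-0.1)·210] / -71500 = -0.0003217
∂h/∂y = [325·(-0.1) − 325·(-0.2)] / -71500 = -0.0004545
Flow = −∇h = (+0.0003217 east, +0.0004545 north), which points northeast.

NE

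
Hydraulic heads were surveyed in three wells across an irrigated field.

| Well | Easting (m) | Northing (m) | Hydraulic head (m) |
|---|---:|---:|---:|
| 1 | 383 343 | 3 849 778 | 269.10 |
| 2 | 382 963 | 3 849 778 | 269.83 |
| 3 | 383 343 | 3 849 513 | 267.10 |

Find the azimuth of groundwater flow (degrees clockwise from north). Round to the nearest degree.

166°

∂h/∂x = (269.83 − 269.10) / (382963 − 383343) = -0.001921
∂h/∂y = (267.10 − 269.10) / (3849513 − 3849778) = +0.007547
Flow direction (−∇h) has components (+0.001921 E, -0.007547 N).
Azimuth = atan2(E, N) = atan2(+0.001921, -0.007547) = 165.7° ≈ 166°.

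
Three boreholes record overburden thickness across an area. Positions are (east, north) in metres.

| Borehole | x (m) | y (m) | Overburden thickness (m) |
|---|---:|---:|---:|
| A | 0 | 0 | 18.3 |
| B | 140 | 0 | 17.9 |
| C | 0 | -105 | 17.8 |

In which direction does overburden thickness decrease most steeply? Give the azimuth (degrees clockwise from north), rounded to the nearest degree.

∂d/∂x = (17.9 − 18.3) / (140 − 0) = -0.002857
∂d/∂y = (17.8 − 18.3) / (-105 − 0) = +0.004762
Steepest decrease is along −∇f: components (+0.002857 E, -0.004762 N).
Azimuth = atan2(+0.002857, -0.004762) = 149.0° ≈ 149°.

149°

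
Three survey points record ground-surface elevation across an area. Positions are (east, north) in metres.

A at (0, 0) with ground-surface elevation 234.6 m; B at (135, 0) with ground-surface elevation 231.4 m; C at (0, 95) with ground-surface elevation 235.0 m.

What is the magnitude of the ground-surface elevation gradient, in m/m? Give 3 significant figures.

∂z/∂x = (231.4 − 234.6) / (135 − 0) = -0.02370
∂z/∂y = (235.0 − 234.6) / (95 − 0) = +0.004211
|∇f| = √(-0.02370² + 0.004211²) = 0.02407 m/m

0.0241 m/m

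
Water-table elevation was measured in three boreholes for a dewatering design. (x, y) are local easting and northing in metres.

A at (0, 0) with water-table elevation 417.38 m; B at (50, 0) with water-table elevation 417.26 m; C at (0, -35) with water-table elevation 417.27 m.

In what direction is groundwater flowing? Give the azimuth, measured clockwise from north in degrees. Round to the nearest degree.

∂h/∂x = (417.26 − 417.38) / (50 − 0) = -0.002400
∂h/∂y = (417.27 − 417.38) / (-35 − 0) = +0.003143
Flow direction (−∇h) has components (+0.002400 E, -0.003143 N).
Azimuth = atan2(E, N) = atan2(+0.002400, -0.003143) = 142.6° ≈ 143°.

143°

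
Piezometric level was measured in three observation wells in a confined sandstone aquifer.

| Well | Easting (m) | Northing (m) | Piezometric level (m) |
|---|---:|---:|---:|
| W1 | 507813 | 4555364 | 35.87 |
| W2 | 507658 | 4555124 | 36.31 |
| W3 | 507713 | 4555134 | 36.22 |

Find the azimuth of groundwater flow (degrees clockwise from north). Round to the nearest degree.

059°

Differences from W1: to W2 (Δx, Δy, Δh) = (-155, -240, +0.44); to W3 = (-100, -230, +0.35).
Determinant of the coordinate differences = (-155)·(-230) − (-100)·(-240) = 11650.
∂h/∂x = [(+0.44)·(-230) − (+0.35)·(-240)] / 11650 = -0.001476
∂h/∂y = [(-155)·(+0.35) − (-100)·(+0.44)] / 11650 = -0.0008798
Flow direction (−∇h) has components (+0.001476 E, +0.0008798 N).
Azimuth = atan2(E, N) = atan2(+0.001476, +0.0008798) = 59.2° ≈ 059°.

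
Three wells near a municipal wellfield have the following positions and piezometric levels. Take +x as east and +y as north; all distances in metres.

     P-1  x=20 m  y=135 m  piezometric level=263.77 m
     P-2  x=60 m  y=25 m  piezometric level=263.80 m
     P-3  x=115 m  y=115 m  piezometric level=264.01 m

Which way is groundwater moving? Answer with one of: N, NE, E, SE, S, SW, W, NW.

With h = a·x + b·y + c and P-1 as origin, the differences give:
  40·a + (-110)·b = +0.03
  95·a + (-20)·b = +0.24
Eliminate b (×(-20) and ×(-110), subtract): 9650·a = 25.800 → a = ∂h/∂x = +0.002674
Back-substitute: b = ∂h/∂y = +0.0006995.
Flow = −∇h = (-0.002674 east, -0.0006995 north), which points west.

W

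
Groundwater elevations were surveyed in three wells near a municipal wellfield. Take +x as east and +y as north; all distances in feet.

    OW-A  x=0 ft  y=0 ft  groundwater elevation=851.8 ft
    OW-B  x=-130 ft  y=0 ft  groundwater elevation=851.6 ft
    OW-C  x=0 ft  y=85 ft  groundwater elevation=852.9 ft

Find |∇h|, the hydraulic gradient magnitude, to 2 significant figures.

0.013

∂h/∂x = (851.6 − 851.8) / (-130 − 0) = +0.001538
∂h/∂y = (852.9 − 851.8) / (85 − 0) = +0.01294
|∇h| = √(0.001538² + 0.01294²) = 0.01303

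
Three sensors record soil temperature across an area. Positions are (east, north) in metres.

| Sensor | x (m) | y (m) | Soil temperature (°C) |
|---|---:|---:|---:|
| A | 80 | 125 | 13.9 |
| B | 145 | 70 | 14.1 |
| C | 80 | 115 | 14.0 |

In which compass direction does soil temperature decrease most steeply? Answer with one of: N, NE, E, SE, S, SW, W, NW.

NE

Three-point gradient (reference A): Δ to B = (65, -55, +0.2), Δ to C = (0, -10, +0.1).
∂T/∂x = -0.005385, ∂T/∂y = -0.010000 (det = -650).
Steepest decrease is along −∇f = (+0.005385 E, +0.010000 N) → northeast.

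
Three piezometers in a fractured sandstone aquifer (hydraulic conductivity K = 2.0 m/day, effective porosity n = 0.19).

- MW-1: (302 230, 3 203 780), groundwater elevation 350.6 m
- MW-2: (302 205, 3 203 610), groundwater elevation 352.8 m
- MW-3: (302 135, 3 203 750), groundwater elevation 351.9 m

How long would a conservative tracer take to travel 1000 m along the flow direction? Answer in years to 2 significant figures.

17 years

With h = a·x + b·y + c and MW-1 as origin, the differences give:
  (-25)·a + (-170)·b = +2.2
  (-95)·a + (-30)·b = +1.3
Eliminate b (×(-30) and ×(-170), subtract): -15400·a = 155.00 → a = ∂h/∂x = -0.01006
Back-substitute: b = ∂h/∂y = -0.01146.
|∇h| = √(-0.01006² + -0.01146²) = 0.01525
Seepage velocity v = K·i/n = 2.0 × 0.01525 / 0.19 = 0.1605 m/day.
t = 1000 / 0.1605 = 6231 days = 17.1 years.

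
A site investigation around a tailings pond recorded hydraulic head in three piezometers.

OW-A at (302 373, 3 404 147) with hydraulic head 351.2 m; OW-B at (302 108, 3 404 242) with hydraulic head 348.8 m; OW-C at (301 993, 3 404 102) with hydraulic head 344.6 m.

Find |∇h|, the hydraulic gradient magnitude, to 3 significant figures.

Differences from OW-A: to OW-B (Δx, Δy, Δh) = (-265, 95, -2.4); to OW-C = (-380, -45, -6.6).
Solve a·Δx + b·Δy = Δh: det = (-265)·(-45) − (-380)·95 = 48025.
∂h/∂x = [(-2.4)·(-45) − (-6.6)·95] / 48025 = +0.01530
∂h/∂y = [(-265)·(-6.6) − (-380)·(-2.4)] / 48025 = +0.01743
|∇h| = √(0.01530² + 0.01743²) = 0.02319

0.0232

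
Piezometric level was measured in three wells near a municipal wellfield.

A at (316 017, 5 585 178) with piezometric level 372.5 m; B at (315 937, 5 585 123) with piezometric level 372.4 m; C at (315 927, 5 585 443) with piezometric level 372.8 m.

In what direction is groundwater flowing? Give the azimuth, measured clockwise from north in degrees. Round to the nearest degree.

197°

With h = a·x + b·y + c and A as origin, the differences give:
  (-80)·a + (-55)·b = -0.1
  (-90)·a + 265·b = +0.3
Eliminate b (×265 and ×(-55), subtract): -26150·a = -10.00 → a = ∂h/∂x = +0.0003824
Back-substitute: b = ∂h/∂y = +0.001262.
Flow direction (−∇h) has components (-0.0003824 E, -0.001262 N).
Azimuth = atan2(E, N) = atan2(-0.0003824, -0.001262) = 196.9° ≈ 197°.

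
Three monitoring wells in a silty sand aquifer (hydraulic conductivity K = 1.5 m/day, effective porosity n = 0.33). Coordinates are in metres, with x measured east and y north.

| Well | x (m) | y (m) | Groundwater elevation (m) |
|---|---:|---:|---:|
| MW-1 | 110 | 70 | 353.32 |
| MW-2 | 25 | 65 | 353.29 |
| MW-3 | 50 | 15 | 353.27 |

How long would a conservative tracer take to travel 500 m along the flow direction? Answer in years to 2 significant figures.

470 years

Taking MW-1 as reference: MW-2−MW-1 = (-85, -5, -0.03); MW-3−MW-1 = (-60, -55, -0.05).
Determinant of the coordinate differences = (-85)·(-55) − (-60)·(-5) = 4375.
∂h/∂x = [(-0.03)·(-55) − (-0.05)·(-5)] / 4375 = +0.0003200
∂h/∂y = [(-85)·(-0.05) − (-60)·(-0.03)] / 4375 = +0.0005600
|∇h| = √(0.0003200² + 0.0005600²) = 0.000645
Seepage velocity v = K·i/n = 1.5 × 0.000645 / 0.33 = 0.002932 m/day.
t = 500 / 0.002932 = 1.705e+05 days = 467 years.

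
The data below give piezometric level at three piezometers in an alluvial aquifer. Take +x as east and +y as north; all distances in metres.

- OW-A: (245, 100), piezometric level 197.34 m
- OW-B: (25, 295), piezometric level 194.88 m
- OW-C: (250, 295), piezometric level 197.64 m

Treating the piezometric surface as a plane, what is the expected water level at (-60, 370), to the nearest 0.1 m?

Differences from OW-A: to OW-B (Δx, Δy, Δh) = (-220, 195, -2.46); to OW-C = (5, 195, +0.30).
Determinant of the coordinate differences = (-220)·195 − 5·195 = -43875.
∂h/∂x = [(-2.46)·195 − (+0.30)·195] / -43875 = +0.01227
∂h/∂y = [(-220)·(+0.30) − 5·(-2.46)] / -43875 = +0.001224
h(-60, 370) = 197.34 + (+0.01227)·(-305) + (+0.001224)·(270) = 197.34 -3.741 +0.330 = 193.929 m.

193.9 m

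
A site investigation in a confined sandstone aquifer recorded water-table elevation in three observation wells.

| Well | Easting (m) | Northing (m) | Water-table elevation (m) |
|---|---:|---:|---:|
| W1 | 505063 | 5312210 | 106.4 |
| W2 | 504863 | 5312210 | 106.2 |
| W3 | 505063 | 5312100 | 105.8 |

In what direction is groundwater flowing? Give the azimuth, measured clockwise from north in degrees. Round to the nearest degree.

∂h/∂x = (106.2 − 106.4) / (504863 − 505063) = +0.001000
∂h/∂y = (105.8 − 106.4) / (5312100 − 5312210) = +0.005455
Flow direction (−∇h) has components (-0.001000 E, -0.005455 N).
Azimuth = atan2(E, N) = atan2(-0.001000, -0.005455) = 190.4° ≈ 190°.

190°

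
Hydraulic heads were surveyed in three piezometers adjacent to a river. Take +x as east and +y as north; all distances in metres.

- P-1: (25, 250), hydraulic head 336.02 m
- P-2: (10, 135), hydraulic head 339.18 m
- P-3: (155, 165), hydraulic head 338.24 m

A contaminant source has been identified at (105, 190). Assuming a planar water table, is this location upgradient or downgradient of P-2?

Differences from P-1: to P-2 (Δx, Δy, Δh) = (-15, -115, +3.16); to P-3 = (130, -85, +2.22).
Determinant of the coordinate differences = (-15)·(-85) − 130·(-115) = 16225.
∂h/∂x = [(+3.16)·(-85) − (+2.22)·(-115)] / 16225 = -0.0008197
∂h/∂y = [(-15)·(+2.22) − 130·(+3.16)] / 16225 = -0.02737
Head at (105, 190) = 336.02 + (-0.0008197)·(80) + (-0.02737)·(-60) = 337.60 m.
That is lower than the 339.18 m at P-2, so the point is downgradient.

downgradient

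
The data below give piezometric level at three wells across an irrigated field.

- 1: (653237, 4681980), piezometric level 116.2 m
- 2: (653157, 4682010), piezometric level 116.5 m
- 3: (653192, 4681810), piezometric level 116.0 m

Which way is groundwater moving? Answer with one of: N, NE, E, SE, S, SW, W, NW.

SE

Taking 1 as reference: 2−1 = (-80, 30, +0.3); 3−1 = (-45, -170, -0.2).
Solve a·Δx + b·Δy = Δh: det = (-80)·(-170) − (-45)·30 = 14950.
∂h/∂x = [(+0.3)·(-170) − (-0.2)·30] / 14950 = -0.003010
∂h/∂y = [(-80)·(-0.2) − (-45)·(+0.3)] / 14950 = +0.001973
Flow = −∇h = (+0.003010 east, -0.001973 north), which points southeast.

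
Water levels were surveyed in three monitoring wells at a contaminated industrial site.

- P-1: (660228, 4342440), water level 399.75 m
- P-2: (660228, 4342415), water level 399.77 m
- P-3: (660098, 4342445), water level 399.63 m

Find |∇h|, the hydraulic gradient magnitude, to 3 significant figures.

0.00120

Three-point gradient (reference P-1): Δ to P-2 = (0, -25, +0.02), Δ to P-3 = (-130, 5, -0.12).
∂h/∂x = +0.0008923, ∂h/∂y = -0.0008000 (det = -3250).
|∇h| = √(0.0008923² + -0.0008000²) = 0.001198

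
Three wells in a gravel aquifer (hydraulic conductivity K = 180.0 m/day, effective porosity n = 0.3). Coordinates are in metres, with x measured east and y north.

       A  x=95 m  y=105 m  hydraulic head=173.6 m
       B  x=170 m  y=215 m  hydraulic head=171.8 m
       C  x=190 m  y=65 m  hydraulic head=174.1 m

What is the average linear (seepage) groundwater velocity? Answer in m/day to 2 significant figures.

Taking A as reference: B−A = (75, 110, -1.8); C−A = (95, -40, +0.5).
Determinant of the coordinate differences = 75·(-40) − 95·110 = -13450.
∂h/∂x = [(-1.8)·(-40) − (+0.5)·110] / -13450 = -0.001264
∂h/∂y = [75·(+0.5) − 95·(-1.8)] / -13450 = -0.01550
|∇h| = √(-0.001264² + -0.01550²) = 0.01555
Seepage velocity v = K·i/n = 180.0 × 0.01555 / 0.3 = 9.33 m/day.

9.3 m/day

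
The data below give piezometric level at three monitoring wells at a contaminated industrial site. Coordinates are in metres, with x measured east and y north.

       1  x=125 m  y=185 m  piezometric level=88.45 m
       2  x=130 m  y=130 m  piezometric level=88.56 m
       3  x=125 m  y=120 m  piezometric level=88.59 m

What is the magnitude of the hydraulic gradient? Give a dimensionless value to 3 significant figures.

0.00274

With h = a·x + b·y + c and 1 as origin, the differences give:
  5·a + (-55)·b = +0.11
  0·a + (-65)·b = +0.14
Eliminate b (×(-65) and ×(-55), subtract): -325·a = 0.550 → a = ∂h/∂x = -0.001692
Back-substitute: b = ∂h/∂y = -0.002154.
|∇h| = √(-0.001692² + -0.002154²) = 0.002739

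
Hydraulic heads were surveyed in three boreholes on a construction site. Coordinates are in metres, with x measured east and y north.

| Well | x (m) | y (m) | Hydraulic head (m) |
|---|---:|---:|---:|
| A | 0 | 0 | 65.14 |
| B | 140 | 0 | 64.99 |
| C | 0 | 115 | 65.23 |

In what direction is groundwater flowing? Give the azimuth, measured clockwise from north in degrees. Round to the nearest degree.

∂h/∂x = (64.99 − 65.14) / (140 − 0) = -0.001071
∂h/∂y = (65.23 − 65.14) / (115 − 0) = +0.0007826
Flow direction (−∇h) has components (+0.001071 E, -0.0007826 N).
Azimuth = atan2(E, N) = atan2(+0.001071, -0.0007826) = 126.1° ≈ 126°.

126°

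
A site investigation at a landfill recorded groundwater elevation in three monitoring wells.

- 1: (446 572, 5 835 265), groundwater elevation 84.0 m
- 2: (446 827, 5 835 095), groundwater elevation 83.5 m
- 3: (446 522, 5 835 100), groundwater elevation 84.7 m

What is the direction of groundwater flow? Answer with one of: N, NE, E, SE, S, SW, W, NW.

Differences from 1: to 2 (Δx, Δy, Δh) = (255, -170, -0.5); to 3 = (-50, -165, +0.7).
Determinant of the coordinate differences = 255·(-165) − (-50)·(-170) = -50575.
∂h/∂x = [(-0.5)·(-165) − (+0.7)·(-170)] / -50575 = -0.003984
∂h/∂y = [255·(+0.7) − (-50)·(-0.5)] / -50575 = -0.003035
Flow = −∇h = (+0.003984 east, +0.003035 north), which points northeast.

NE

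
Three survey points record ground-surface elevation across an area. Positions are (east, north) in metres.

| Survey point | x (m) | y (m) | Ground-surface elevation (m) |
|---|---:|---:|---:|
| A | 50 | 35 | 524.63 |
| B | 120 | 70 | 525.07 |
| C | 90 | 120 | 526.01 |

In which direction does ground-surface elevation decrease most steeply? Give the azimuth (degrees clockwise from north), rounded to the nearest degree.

172°

Taking A as reference: B−A = (70, 35, +0.44); C−A = (40, 85, +1.38).
Determinant of the coordinate differences = 70·85 − 40·35 = 4550.
∂z/∂x = [(+0.44)·85 − (+1.38)·35] / 4550 = -0.002396
∂z/∂y = [70·(+1.38) − 40·(+0.44)] / 4550 = +0.01736
Steepest decrease is along −∇f: components (+0.002396 E, -0.01736 N).
Azimuth = atan2(+0.002396, -0.01736) = 172.1° ≈ 172°.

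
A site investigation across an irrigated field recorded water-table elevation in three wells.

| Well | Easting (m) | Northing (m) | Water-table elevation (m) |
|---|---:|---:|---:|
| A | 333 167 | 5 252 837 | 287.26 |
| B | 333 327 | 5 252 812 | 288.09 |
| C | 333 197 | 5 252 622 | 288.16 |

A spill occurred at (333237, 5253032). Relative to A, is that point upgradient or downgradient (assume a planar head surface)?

downgradient

Three-point gradient (reference A): Δ to B = (160, -25, +0.83), Δ to C = (30, -215, +0.90).
∂h/∂x = +0.004634, ∂h/∂y = -0.003539 (det = -33650).
Head at (333237, 5253032) = 287.26 + (+0.004634)·(70) + (-0.003539)·(195) = 286.89 m.
That is lower than the 287.26 m at A, so the point is downgradient.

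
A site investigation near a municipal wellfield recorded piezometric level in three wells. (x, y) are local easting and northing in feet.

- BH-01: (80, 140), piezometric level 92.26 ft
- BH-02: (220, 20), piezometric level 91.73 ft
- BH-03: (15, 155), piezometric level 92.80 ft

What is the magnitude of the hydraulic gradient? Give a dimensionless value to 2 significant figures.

0.012

Taking BH-01 as reference: BH-02−BH-01 = (140, -120, -0.53); BH-03−BH-01 = (-65, 15, +0.54).
Solve a·Δx + b·Δy = Δh: det = 140·15 − (-65)·(-120) = -5700.
∂h/∂x = [(-0.53)·15 − (+0.54)·(-120)] / -5700 = -0.009974
∂h/∂y = [140·(+0.54) − (-65)·(-0.53)] / -5700 = -0.007219
|∇h| = √(-0.009974² + -0.007219²) = 0.01231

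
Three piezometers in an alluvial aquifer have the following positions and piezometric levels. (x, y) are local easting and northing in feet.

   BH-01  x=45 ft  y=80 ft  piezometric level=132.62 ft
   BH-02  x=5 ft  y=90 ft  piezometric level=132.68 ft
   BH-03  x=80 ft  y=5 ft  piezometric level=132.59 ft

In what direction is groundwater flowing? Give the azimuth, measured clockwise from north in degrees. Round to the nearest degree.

Three-point gradient (reference BH-01): Δ to BH-02 = (-40, 10, +0.06), Δ to BH-03 = (35, -75, -0.03).
∂h/∂x = -0.001585, ∂h/∂y = -0.0003396 (det = 2650).
Flow direction (−∇h) has components (+0.001585 E, +0.0003396 N).
Azimuth = atan2(E, N) = atan2(+0.001585, +0.0003396) = 77.9° ≈ 078°.

078°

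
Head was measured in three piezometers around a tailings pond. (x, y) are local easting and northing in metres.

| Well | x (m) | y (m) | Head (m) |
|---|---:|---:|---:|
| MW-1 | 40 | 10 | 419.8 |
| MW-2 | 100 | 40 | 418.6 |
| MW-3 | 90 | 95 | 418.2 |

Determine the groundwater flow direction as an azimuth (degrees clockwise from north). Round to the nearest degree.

Taking MW-1 as reference: MW-2−MW-1 = (60, 30, -1.2); MW-3−MW-1 = (50, 85, -1.6).
Determinant of the coordinate differences = 60·85 − 50·30 = 3600.
∂h/∂x = [(-1.2)·85 − (-1.6)·30] / 3600 = -0.01500
∂h/∂y = [60·(-1.6) − 50·(-1.2)] / 3600 = -0.01000
Flow direction (−∇h) has components (+0.01500 E, +0.01000 N).
Azimuth = atan2(E, N) = atan2(+0.01500, +0.01000) = 56.3° ≈ 056°.

056°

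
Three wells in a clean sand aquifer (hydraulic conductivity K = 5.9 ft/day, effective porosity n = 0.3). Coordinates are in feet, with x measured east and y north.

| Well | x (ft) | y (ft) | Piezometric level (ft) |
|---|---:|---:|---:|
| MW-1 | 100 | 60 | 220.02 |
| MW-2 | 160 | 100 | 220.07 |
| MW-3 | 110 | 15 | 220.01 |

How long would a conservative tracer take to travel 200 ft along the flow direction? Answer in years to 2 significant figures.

40 years

With h = a·x + b·y + c and MW-1 as origin, the differences give:
  60·a + 40·b = +0.05
  10·a + (-45)·b = -0.01
Eliminate b (×(-45) and ×40, subtract): -3100·a = -1.850 → a = ∂h/∂x = +0.0005968
Back-substitute: b = ∂h/∂y = +0.0003548.
|∇h| = √(0.0005968² + 0.0003548²) = 0.0006943
Seepage velocity v = K·i/n = 5.9 × 0.0006943 / 0.3 = 0.01365 ft/day.
t = 200 / 0.01365 = 1.465e+04 days = 40.1 years.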